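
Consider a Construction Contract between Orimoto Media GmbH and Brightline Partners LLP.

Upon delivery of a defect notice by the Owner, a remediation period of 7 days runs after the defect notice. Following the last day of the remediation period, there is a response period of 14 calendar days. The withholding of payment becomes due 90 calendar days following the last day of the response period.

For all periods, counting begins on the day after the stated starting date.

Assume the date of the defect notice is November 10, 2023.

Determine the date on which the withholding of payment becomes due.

Adding 7 calendar days to November 10, 2023 gives November 17, 2023, which is the last day of the remediation period.
Adding 14 calendar days to November 17, 2023 gives December 1, 2023, which is the last day of the response period.
Adding 90 calendar days to December 1, 2023 gives February 29, 2024, which is the date on which the withholding of payment becomes due.

February 29, 2024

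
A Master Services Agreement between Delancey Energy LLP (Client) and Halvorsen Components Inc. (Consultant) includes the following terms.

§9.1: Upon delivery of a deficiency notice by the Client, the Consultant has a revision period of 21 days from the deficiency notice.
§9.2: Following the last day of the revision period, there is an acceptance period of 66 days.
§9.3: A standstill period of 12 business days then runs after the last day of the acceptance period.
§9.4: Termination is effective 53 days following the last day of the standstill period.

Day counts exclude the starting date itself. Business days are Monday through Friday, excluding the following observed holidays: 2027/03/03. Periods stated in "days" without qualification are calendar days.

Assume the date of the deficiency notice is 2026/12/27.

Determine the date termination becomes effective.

Adding 21 calendar days to 2026/12/27 gives 2027/01/17, which is the last day of the revision period.
The last day of the acceptance period: 2027/01/17 + 66 days = 2027/03/24.
From Wednesday, 2027/03/24, 12 business days (Mar 25, Mar 26, Mar 29, Mar 30, …, Apr 7, Apr 8, Apr 9, skipping weekends) brings us to Friday, 2027/04/09, which is the last day of the standstill period.
Adding 53 calendar days to 2027/04/09 gives 2027/06/01, which is the date termination becomes effective.

2027/06/01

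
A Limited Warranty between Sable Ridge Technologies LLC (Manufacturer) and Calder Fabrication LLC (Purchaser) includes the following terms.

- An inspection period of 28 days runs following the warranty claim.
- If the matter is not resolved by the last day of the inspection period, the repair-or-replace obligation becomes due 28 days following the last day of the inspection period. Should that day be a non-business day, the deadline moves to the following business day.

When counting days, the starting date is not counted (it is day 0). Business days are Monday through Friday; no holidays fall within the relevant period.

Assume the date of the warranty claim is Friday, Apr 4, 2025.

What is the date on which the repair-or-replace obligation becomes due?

May 30, 2025

The last day of the inspection period: Apr 4, 2025 + 28 days = May 2, 2025.
The date on which the repair-or-replace obligation becomes due: 28 calendar days after May 2, 2025 is May 30, 2025. May 30, 2025 is a Friday, so no roll-forward applies.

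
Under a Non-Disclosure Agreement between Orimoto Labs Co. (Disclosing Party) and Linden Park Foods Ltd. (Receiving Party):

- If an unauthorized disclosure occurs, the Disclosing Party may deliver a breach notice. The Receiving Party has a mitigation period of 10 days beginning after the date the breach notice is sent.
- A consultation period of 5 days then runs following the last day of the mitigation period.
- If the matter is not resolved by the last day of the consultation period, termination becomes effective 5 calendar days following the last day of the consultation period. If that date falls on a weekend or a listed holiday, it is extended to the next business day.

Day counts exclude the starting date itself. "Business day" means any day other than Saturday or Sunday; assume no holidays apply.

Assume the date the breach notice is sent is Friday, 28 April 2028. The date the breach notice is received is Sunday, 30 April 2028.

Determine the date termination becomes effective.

The last day of the mitigation period: 28 April 2028 + 10 days = 8 May 2028.
The last day of the consultation period: 8 May 2028 + 5 days = 13 May 2028.
The date termination becomes effective: 13 May 2028 + 5 days = 18 May 2028. 18 May 2028 is a Thursday, so no roll-forward applies.

18 May 2028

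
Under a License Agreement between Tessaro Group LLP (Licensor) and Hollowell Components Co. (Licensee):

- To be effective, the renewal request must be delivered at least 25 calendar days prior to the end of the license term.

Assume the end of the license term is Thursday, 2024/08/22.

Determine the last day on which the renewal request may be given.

2024/07/28

2024/08/22 minus 25 days is 2024/07/28.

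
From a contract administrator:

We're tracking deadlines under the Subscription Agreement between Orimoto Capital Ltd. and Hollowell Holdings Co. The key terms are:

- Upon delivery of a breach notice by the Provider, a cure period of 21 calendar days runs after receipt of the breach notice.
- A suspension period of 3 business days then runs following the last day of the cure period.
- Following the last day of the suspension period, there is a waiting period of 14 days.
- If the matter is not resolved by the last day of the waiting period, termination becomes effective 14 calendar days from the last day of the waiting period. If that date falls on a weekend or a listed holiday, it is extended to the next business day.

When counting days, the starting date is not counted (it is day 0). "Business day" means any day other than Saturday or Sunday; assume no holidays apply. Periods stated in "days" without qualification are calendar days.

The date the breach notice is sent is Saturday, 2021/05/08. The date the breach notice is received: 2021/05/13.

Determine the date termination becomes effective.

2021/07/06

Adding 21 calendar days to 2021/05/13 gives 2021/06/03, which is the last day of the cure period.
The last day of the suspension period: 3 business days after Thursday, 2021/06/03, skipping weekends — Jun 4, Jun 7, Jun 8 — lands on Tuesday, 2021/06/08.
The last day of the waiting period: 2021/06/08 + 14 days = 2021/06/22.
Adding 14 calendar days to 2021/06/22 gives 2021/07/06, which is the date termination becomes effective. 2021/07/06 is a Tuesday, so no roll-forward applies.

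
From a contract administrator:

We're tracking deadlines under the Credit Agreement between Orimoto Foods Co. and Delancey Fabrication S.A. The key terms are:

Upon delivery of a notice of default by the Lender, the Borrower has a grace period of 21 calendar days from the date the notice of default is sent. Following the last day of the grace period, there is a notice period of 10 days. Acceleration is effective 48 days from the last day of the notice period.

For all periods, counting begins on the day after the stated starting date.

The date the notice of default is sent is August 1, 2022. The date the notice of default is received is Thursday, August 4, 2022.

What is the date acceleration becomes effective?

Adding 21 calendar days to August 1, 2022 gives August 22, 2022, which is the last day of the grace period.
The last day of the notice period: 10 calendar days after August 22, 2022 is September 1, 2022.
Adding 48 calendar days to September 1, 2022 gives October 19, 2022, which is the date acceleration becomes effective.

October 19, 2022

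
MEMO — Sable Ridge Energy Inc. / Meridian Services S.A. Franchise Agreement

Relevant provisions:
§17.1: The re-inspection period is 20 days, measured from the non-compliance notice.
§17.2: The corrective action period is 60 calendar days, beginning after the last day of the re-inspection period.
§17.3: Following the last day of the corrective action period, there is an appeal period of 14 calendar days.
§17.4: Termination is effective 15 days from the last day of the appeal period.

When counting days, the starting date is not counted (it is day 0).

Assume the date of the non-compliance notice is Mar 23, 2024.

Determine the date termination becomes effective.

The last day of the re-inspection period: Mar 23, 2024 + 20 days = Apr 12, 2024.
The last day of the corrective action period: Apr 12, 2024 + 60 days = Jun 11, 2024.
Adding 14 calendar days to Jun 11, 2024 gives Jun 25, 2024, which is the last day of the appeal period.
The date termination becomes effective: 15 calendar days after Jun 25, 2024 is Jul 10, 2024.

Jul 10, 2024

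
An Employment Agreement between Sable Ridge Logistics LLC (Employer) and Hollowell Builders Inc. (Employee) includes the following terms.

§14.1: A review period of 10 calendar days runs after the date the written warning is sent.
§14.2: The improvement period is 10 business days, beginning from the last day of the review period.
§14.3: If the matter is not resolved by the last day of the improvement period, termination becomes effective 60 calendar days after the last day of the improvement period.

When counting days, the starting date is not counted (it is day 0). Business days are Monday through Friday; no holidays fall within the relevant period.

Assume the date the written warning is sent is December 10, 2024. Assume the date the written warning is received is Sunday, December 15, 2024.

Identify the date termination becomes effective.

March 4, 2025

Adding 10 calendar days to December 10, 2024 gives December 20, 2024, which is the last day of the review period.
The last day of the improvement period: 10 business days after Friday, December 20, 2024, skipping weekends — Dec 23, Dec 24, Dec 25, Dec 26, Dec 27, Dec 30, Dec 31, Jan 1, Jan 2, Jan 3 — lands on Friday, January 3, 2025.
The date termination becomes effective: 60 calendar days after January 3, 2025 is March 4, 2025.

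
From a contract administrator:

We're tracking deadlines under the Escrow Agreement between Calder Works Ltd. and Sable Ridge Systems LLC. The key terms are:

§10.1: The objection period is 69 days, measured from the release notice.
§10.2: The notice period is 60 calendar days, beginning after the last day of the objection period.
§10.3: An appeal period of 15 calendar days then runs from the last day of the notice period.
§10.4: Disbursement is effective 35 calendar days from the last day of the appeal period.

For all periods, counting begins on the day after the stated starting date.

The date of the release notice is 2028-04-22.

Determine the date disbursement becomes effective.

2028-10-18

The last day of the objection period: 2028-04-22 + 69 days = 2028-06-30.
Adding 60 calendar days to 2028-06-30 gives 2028-08-29, which is the last day of the notice period.
Adding 15 calendar days to 2028-08-29 gives 2028-09-13, which is the last day of the appeal period.
The date disbursement becomes effective: 35 calendar days after 2028-09-13 is 2028-10-18.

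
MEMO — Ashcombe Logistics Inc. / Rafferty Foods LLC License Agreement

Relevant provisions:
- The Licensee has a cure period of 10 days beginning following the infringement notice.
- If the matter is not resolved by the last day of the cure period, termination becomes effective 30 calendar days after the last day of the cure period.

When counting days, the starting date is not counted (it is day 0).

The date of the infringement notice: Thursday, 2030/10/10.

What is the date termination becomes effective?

Adding 10 calendar days to 2030/10/10 gives 2030/10/20, which is the last day of the cure period.
The date termination becomes effective: 30 calendar days after 2030/10/20 is 2030/11/19.

2030/11/19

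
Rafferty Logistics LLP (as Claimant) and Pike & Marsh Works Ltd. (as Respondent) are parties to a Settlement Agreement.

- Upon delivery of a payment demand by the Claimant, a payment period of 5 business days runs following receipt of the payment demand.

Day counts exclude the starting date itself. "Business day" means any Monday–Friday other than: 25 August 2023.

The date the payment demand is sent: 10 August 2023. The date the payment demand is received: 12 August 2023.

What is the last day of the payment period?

The last day of the payment period: counting 5 business days from Saturday, 12 August 2023 (Aug 14, Aug 15, Aug 16, Aug 17, Aug 18, skipping weekends) reaches Friday, 18 August 2023.

18 August 2023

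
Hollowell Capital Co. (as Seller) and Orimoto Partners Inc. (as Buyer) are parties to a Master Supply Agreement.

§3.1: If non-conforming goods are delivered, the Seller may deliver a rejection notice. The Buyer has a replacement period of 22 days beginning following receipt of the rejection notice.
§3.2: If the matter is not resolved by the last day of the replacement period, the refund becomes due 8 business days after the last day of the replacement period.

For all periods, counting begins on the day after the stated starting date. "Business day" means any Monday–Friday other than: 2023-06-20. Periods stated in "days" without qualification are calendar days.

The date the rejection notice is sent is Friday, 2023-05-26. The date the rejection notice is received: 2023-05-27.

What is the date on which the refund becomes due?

2023-06-29

The last day of the replacement period: 22 calendar days after 2023-05-27 is 2023-06-18.
The date on which the refund becomes due: counting 8 business days from Sunday, 2023-06-18 (Jun 19, Jun 21, Jun 22, Jun 23, Jun 26, Jun 27, Jun 28, Jun 29, skipping weekends and the listed holiday on Jun 20) reaches Thursday, 2023-06-29.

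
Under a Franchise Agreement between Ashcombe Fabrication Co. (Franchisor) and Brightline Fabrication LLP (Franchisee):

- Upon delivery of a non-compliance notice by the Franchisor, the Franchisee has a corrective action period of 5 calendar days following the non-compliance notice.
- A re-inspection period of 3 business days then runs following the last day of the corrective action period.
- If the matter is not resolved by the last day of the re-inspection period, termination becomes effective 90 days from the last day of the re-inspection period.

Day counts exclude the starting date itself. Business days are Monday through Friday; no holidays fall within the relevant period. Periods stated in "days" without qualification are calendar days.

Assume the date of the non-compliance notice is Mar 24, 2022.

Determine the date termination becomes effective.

The last day of the corrective action period: Mar 24, 2022 + 5 days = Mar 29, 2022.
The last day of the re-inspection period: 3 business days after Tuesday, Mar 29, 2022, skipping weekends — Mar 30, Mar 31, Apr 1 — lands on Friday, Apr 1, 2022.
The date termination becomes effective: Apr 1, 2022 + 90 days = Jun 30, 2022.

Jun 30, 2022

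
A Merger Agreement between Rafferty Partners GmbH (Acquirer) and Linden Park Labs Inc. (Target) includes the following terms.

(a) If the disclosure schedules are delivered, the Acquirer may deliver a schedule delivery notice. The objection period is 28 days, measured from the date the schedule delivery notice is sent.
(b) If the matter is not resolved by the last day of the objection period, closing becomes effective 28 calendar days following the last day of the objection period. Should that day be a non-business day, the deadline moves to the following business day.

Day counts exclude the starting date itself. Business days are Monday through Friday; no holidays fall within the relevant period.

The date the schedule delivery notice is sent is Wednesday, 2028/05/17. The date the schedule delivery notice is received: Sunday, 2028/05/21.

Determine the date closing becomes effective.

The last day of the objection period: 2028/05/17 + 28 days = 2028/06/14.
The date closing becomes effective: 28 calendar days after 2028/06/14 is 2028/07/12. 2028/07/12 is a Wednesday, so no roll-forward applies.

2028/07/12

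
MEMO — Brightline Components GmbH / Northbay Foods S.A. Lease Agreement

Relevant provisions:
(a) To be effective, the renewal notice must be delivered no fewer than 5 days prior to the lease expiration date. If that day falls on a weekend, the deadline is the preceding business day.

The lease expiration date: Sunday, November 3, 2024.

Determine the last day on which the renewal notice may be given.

November 3, 2024 minus 5 days is October 29, 2024. That is a Tuesday, so no adjustment is needed.

October 29, 2024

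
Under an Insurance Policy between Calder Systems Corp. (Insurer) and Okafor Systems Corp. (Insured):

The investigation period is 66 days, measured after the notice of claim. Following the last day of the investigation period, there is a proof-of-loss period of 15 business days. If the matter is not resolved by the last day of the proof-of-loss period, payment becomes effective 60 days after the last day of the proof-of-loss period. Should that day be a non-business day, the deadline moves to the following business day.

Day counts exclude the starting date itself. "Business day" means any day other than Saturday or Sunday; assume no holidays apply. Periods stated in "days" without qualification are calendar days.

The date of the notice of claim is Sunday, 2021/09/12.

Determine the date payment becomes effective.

The last day of the investigation period: 66 calendar days after 2021/09/12 is 2021/11/17.
The last day of the proof-of-loss period: counting 15 business days from Wednesday, 2021/11/17 (Nov 18, Nov 19, Nov 22, Nov 23, …, Dec 6, Dec 7, Dec 8, skipping weekends) reaches Wednesday, 2021/12/08.
Adding 60 calendar days to 2021/12/08 gives 2022/02/06, which is the date payment becomes effective. That falls on a Sunday, so it rolls to the next business day, Monday, 2022/02/07.

2022/02/07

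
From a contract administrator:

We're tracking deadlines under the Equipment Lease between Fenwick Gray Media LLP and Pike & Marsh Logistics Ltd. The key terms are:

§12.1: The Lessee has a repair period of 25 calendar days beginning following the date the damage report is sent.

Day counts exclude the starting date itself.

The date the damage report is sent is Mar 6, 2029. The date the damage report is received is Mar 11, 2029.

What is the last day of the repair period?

The last day of the repair period: Mar 6, 2029 + 25 days = Mar 31, 2029.

Mar 31, 2029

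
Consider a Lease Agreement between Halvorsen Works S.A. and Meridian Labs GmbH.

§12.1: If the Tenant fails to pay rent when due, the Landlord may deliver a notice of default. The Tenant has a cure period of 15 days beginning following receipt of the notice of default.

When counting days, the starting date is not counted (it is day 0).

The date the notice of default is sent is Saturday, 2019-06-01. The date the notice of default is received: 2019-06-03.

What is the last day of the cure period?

2019-06-18

The last day of the cure period: 2019-06-03 + 15 days = 2019-06-18.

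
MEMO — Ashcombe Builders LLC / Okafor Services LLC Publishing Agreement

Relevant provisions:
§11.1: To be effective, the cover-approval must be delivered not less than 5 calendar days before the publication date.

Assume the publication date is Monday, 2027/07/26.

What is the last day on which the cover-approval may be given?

Counting back 5 calendar days from 2027/07/26 gives 2027/07/21.

2027/07/21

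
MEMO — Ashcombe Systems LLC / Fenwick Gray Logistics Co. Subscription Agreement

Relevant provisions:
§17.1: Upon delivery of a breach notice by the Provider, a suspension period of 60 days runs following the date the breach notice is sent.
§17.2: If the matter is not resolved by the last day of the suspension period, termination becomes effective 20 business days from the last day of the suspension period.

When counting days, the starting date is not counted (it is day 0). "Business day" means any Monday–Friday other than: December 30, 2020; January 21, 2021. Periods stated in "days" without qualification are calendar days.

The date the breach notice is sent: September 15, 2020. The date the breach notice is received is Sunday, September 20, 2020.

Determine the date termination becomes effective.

December 11, 2020

Adding 60 calendar days to September 15, 2020 gives November 14, 2020, which is the last day of the suspension period.
From Saturday, November 14, 2020, 20 business days (Nov 16, Nov 17, Nov 18, Nov 19, …, Dec 9, Dec 10, Dec 11, skipping weekends) brings us to Friday, December 11, 2020, which is the date termination becomes effective.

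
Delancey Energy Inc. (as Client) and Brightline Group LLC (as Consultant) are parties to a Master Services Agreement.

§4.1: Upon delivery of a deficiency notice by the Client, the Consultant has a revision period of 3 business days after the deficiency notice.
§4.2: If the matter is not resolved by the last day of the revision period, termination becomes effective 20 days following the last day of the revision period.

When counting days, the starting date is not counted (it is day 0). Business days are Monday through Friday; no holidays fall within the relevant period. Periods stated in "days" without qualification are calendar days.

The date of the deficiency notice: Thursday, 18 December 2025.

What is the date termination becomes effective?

The last day of the revision period: counting 3 business days from Thursday, 18 December 2025 (Dec 19, Dec 22, Dec 23, skipping weekends) reaches Tuesday, 23 December 2025.
The date termination becomes effective: 23 December 2025 + 20 days = 12 January 2026.

12 January 2026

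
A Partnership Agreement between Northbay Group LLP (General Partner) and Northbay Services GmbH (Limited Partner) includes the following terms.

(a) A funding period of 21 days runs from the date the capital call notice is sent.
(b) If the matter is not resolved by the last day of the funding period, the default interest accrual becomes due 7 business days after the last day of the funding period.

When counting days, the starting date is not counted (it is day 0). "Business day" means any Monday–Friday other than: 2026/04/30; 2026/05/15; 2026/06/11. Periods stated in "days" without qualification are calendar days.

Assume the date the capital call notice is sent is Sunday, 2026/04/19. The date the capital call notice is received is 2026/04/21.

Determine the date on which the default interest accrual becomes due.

2026/05/20

Adding 21 calendar days to 2026/04/19 gives 2026/05/10, which is the last day of the funding period.
The date on which the default interest accrual becomes due: 7 business days after Sunday, 2026/05/10, skipping weekends and the listed holiday on May 15 — May 11, May 12, May 13, May 14, May 18, May 19, May 20 — lands on Wednesday, 2026/05/20.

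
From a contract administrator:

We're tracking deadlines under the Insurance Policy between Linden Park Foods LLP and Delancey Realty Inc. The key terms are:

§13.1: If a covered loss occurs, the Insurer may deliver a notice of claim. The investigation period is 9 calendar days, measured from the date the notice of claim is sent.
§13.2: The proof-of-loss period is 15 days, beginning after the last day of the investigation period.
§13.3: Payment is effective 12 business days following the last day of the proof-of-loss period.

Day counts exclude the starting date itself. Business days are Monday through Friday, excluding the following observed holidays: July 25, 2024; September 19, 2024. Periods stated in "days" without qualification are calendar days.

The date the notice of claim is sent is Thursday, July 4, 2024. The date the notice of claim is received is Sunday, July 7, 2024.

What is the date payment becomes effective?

August 13, 2024

The last day of the investigation period: 9 calendar days after July 4, 2024 is July 13, 2024.
The last day of the proof-of-loss period: July 13, 2024 + 15 days = July 28, 2024.
The date payment becomes effective: 12 business days after Sunday, July 28, 2024, skipping weekends — Jul 29, Jul 30, Jul 31, Aug 1, …, Aug 9, Aug 12, Aug 13 — lands on Tuesday, August 13, 2024.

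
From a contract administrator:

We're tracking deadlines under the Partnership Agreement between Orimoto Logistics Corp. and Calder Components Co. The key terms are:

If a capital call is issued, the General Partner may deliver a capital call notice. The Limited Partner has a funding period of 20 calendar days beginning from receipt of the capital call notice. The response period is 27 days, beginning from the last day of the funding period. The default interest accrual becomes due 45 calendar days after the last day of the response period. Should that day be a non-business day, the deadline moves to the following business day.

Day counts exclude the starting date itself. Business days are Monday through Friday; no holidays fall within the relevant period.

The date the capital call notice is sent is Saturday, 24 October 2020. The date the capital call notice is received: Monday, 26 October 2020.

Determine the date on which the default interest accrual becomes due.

The last day of the funding period: 26 October 2020 + 20 days = 15 November 2020.
The last day of the response period: 27 calendar days after 15 November 2020 is 12 December 2020.
The date on which the default interest accrual becomes due: 12 December 2020 + 45 days = 26 January 2021. 26 January 2021 is a Tuesday, so no roll-forward applies.

26 January 2021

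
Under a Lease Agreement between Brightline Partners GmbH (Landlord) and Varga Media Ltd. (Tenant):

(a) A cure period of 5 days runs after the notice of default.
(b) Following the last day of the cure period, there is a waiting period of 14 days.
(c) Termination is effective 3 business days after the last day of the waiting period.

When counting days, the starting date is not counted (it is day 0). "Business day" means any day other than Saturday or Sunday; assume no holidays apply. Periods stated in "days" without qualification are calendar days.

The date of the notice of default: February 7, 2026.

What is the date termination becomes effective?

The last day of the cure period: 5 calendar days after February 7, 2026 is February 12, 2026.
Adding 14 calendar days to February 12, 2026 gives February 26, 2026, which is the last day of the waiting period.
The date termination becomes effective: counting 3 business days from Thursday, February 26, 2026 (Feb 27, Mar 2, Mar 3, skipping weekends) reaches Tuesday, March 3, 2026.

March 3, 2026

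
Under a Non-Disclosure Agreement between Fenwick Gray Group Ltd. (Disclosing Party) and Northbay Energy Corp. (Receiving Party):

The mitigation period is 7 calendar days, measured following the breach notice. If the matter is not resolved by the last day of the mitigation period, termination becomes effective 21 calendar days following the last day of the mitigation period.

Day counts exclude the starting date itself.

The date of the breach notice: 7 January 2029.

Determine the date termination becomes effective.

4 February 2029

The last day of the mitigation period: 7 January 2029 + 7 days = 14 January 2029.
Adding 21 calendar days to 14 January 2029 gives 4 February 2029, which is the date termination becomes effective.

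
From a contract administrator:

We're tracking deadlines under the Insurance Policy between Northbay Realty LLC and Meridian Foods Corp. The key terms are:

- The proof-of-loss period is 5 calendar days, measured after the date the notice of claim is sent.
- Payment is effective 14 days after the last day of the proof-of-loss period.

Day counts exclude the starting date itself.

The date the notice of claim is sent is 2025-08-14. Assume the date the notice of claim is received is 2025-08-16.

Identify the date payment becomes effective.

The last day of the proof-of-loss period: 5 calendar days after 2025-08-14 is 2025-08-19.
The date payment becomes effective: 14 calendar days after 2025-08-19 is 2025-09-02.

2025-09-02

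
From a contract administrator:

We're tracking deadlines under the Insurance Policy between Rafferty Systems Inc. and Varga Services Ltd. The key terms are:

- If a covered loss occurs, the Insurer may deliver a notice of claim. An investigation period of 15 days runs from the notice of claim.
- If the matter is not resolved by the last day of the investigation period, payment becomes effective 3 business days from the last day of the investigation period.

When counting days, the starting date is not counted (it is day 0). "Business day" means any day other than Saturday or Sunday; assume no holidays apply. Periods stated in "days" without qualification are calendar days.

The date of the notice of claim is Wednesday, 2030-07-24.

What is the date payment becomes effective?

Adding 15 calendar days to 2030-07-24 gives 2030-08-08, which is the last day of the investigation period.
The date payment becomes effective: counting 3 business days from Thursday, 2030-08-08 (Aug 9, Aug 12, Aug 13, skipping weekends) reaches Tuesday, 2030-08-13.

2030-08-13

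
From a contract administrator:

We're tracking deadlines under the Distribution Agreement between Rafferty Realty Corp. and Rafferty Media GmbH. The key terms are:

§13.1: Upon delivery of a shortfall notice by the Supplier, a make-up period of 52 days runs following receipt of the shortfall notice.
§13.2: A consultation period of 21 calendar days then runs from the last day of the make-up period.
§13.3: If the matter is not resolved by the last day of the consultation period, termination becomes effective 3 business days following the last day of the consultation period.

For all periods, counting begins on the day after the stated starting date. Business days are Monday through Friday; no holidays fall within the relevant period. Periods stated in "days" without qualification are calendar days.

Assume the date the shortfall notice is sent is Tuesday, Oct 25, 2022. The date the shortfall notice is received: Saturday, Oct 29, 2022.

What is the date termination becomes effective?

The last day of the make-up period: 52 calendar days after Oct 29, 2022 is Dec 20, 2022.
The last day of the consultation period: Dec 20, 2022 + 21 days = Jan 10, 2023.
The date termination becomes effective: 3 business days after Tuesday, Jan 10, 2023, skipping weekends — Jan 11, Jan 12, Jan 13 — lands on Friday, Jan 13, 2023.

Jan 13, 2023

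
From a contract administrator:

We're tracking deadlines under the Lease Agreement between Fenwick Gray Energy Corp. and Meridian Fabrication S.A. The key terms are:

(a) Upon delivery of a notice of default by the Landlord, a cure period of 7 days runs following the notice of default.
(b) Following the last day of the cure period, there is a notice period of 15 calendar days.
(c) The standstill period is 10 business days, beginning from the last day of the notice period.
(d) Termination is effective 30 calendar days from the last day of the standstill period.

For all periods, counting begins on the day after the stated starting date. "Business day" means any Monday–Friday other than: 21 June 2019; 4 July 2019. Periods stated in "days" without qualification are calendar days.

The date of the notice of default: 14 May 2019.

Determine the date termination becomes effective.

Adding 7 calendar days to 14 May 2019 gives 21 May 2019, which is the last day of the cure period.
Adding 15 calendar days to 21 May 2019 gives 5 June 2019, which is the last day of the notice period.
The last day of the standstill period: counting 10 business days from Wednesday, 5 June 2019 (Jun 6, Jun 7, Jun 10, Jun 11, Jun 12, Jun 13, Jun 14, Jun 17, Jun 18, Jun 19, skipping weekends) reaches Wednesday, 19 June 2019.
Adding 30 calendar days to 19 June 2019 gives 19 July 2019, which is the date termination becomes effective.

19 July 2019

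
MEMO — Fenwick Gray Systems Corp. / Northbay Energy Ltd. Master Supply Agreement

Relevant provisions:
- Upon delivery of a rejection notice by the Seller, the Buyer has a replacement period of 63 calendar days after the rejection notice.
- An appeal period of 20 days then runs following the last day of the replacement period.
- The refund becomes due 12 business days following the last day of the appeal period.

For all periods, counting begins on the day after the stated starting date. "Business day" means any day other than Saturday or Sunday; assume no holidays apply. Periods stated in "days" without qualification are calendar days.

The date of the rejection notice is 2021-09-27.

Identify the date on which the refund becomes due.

2022-01-04

Adding 63 calendar days to 2021-09-27 gives 2021-11-29, which is the last day of the replacement period.
The last day of the appeal period: 2021-11-29 + 20 days = 2021-12-19.
From Sunday, 2021-12-19, 12 business days (Dec 20, Dec 21, Dec 22, Dec 23, …, Dec 31, Jan 3, Jan 4, skipping weekends) brings us to Tuesday, 2022-01-04, which is the date on which the refund becomes due.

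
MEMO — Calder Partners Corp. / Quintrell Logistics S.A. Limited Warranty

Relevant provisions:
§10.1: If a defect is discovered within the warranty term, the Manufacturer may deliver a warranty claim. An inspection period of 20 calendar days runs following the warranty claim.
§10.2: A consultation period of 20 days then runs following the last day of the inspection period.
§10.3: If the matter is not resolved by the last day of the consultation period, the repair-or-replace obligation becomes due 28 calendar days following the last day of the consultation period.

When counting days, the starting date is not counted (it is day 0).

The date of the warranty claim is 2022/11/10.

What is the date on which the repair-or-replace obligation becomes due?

2023/01/17

The last day of the inspection period: 20 calendar days after 2022/11/10 is 2022/11/30.
The last day of the consultation period: 2022/11/30 + 20 days = 2022/12/20.
The date on which the repair-or-replace obligation becomes due: 2022/12/20 + 28 days = 2023/01/17.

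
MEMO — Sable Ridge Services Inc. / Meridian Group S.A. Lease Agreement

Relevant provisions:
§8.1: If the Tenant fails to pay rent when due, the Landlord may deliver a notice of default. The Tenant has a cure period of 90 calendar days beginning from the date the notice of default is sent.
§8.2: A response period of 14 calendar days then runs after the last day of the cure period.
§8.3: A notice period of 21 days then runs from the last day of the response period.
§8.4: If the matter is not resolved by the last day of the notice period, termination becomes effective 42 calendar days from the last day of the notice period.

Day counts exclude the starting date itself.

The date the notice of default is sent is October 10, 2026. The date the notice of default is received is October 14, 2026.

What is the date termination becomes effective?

The last day of the cure period: October 10, 2026 + 90 days = January 8, 2027.
The last day of the response period: 14 calendar days after January 8, 2027 is January 22, 2027.
The last day of the notice period: January 22, 2027 + 21 days = February 12, 2027.
The date termination becomes effective: February 12, 2027 + 42 days = March 26, 2027.

March 26, 2027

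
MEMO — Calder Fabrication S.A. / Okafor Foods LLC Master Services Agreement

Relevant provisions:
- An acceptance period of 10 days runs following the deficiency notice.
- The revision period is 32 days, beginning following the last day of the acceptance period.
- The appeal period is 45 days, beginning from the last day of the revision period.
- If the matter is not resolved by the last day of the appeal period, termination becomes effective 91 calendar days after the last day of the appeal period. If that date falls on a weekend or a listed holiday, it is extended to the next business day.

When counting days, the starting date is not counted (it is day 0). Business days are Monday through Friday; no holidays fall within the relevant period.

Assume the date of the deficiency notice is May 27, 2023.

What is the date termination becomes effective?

November 21, 2023

The last day of the acceptance period: 10 calendar days after May 27, 2023 is June 6, 2023.
The last day of the revision period: June 6, 2023 + 32 days = July 8, 2023.
The last day of the appeal period: July 8, 2023 + 45 days = August 22, 2023.
The date termination becomes effective: August 22, 2023 + 91 days = November 21, 2023. November 21, 2023 is a Tuesday, so no roll-forward applies.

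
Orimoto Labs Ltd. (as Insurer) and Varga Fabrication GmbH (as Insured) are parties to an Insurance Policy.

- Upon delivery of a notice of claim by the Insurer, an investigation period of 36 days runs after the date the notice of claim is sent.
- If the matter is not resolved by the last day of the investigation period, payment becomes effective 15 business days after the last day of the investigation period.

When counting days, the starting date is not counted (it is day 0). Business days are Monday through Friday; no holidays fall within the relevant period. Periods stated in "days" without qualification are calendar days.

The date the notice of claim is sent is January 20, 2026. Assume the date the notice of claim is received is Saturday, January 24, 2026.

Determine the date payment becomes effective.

Adding 36 calendar days to January 20, 2026 gives February 25, 2026, which is the last day of the investigation period.
From Wednesday, February 25, 2026, 15 business days (Feb 26, Feb 27, Mar 2, Mar 3, …, Mar 16, Mar 17, Mar 18, skipping weekends) brings us to Wednesday, March 18, 2026, which is the date payment becomes effective.

March 18, 2026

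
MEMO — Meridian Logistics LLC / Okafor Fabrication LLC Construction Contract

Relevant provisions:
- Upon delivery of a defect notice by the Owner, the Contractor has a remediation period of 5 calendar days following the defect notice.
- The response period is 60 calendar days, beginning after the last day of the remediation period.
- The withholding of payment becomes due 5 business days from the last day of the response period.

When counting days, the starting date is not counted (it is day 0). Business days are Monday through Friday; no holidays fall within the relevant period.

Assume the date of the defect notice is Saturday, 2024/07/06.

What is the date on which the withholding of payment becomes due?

2024/09/16

The last day of the remediation period: 5 calendar days after 2024/07/06 is 2024/07/11.
The last day of the response period: 2024/07/11 + 60 days = 2024/09/09.
The date on which the withholding of payment becomes due: counting 5 business days from Monday, 2024/09/09 (Sep 10, Sep 11, Sep 12, Sep 13, Sep 16, skipping weekends) reaches Monday, 2024/09/16.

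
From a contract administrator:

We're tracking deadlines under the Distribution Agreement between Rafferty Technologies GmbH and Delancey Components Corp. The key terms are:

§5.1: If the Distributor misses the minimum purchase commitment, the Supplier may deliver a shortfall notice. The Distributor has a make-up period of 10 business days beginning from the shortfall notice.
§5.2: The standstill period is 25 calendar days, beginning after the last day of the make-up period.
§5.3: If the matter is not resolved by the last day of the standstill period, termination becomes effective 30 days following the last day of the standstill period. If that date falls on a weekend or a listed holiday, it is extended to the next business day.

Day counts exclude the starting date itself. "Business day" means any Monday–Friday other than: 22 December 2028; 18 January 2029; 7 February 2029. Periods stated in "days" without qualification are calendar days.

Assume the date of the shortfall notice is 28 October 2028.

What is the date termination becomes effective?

The last day of the make-up period: 10 business days after Saturday, 28 October 2028, skipping weekends — Oct 30, Oct 31, Nov 1, Nov 2, Nov 3, Nov 6, Nov 7, Nov 8, Nov 9, Nov 10 — lands on Friday, 10 November 2028.
The last day of the standstill period: 25 calendar days after 10 November 2028 is 5 December 2028.
The date termination becomes effective: 5 December 2028 + 30 days = 4 January 2029. 4 January 2029 is a Thursday and is not a listed holiday, so no roll-forward applies.

4 January 2029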